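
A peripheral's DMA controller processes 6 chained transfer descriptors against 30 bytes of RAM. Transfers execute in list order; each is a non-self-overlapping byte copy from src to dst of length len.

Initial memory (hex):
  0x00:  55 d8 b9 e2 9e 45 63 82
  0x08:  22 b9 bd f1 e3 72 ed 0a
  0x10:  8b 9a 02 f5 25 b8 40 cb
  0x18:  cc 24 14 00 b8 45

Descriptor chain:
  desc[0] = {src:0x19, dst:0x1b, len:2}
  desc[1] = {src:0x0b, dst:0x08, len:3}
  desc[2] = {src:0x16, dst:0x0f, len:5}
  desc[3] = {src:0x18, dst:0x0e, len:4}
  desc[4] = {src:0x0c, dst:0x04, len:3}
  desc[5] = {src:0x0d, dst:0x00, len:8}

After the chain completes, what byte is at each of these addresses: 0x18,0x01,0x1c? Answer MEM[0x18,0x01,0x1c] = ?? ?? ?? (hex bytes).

  after D0: wrote 2B at 0x1b = 2414
  after D1: wrote 3B at 0x08 = f1e372
  after D2: wrote 5B at 0x0f = 40cbcc2414
  after D3: wrote 4B at 0x0e = cc241424
  after D4: wrote 3B at 0x04 = e372cc
  after D5: wrote 8B at 0x00 = 72cc241424241425
query mem[0x18]=0xcc, mem[0x01]=0xcc, mem[0x1c]=0x14

MEM[0x18,0x01,0x1c] = cc cc 14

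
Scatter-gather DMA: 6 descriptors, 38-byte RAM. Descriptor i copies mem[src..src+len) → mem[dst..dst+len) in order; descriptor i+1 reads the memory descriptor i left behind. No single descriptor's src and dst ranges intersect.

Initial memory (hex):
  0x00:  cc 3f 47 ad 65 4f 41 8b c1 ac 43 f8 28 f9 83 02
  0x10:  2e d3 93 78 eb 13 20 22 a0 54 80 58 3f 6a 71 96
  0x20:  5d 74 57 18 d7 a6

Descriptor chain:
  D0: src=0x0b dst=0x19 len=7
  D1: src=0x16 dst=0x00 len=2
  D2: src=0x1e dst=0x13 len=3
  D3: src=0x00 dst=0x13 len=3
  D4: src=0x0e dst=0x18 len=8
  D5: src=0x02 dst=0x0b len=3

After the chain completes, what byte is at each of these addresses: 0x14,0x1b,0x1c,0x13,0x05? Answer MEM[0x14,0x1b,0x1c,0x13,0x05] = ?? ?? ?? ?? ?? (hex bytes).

[0] 0x0b->0x19 len=7 : f8 28 f9 83 02 2e d3
[1] 0x16->0x00 len=2 : 20 22
[2] 0x1e->0x13 len=3 : 2e d3 5d
[3] 0x00->0x13 len=3 : 20 22 47
[4] 0x0e->0x18 len=8 : 83 02 2e d3 93 20 22 47
[5] 0x02->0x0b len=3 : 47 ad 65
query mem[0x14]=0x22, mem[0x1b]=0xd3, mem[0x1c]=0x93, mem[0x13]=0x20, mem[0x05]=0x4f

MEM[0x14,0x1b,0x1c,0x13,0x05] = 22 d3 93 20 4f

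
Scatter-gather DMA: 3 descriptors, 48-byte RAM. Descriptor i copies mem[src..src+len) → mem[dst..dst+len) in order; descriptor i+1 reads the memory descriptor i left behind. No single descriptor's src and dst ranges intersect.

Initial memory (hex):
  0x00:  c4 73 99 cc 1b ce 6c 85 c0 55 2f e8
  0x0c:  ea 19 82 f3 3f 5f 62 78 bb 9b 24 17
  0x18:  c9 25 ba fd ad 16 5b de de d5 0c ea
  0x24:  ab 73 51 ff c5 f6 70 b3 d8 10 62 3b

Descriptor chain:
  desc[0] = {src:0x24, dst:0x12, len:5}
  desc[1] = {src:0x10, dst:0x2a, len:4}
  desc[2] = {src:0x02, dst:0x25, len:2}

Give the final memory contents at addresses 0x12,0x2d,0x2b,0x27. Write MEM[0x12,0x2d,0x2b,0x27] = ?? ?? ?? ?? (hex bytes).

MEM[0x12,0x2d,0x2b,0x27] = ab 73 5f ff

  after D0: wrote 5B at 0x12 = ab7351ffc5
  after D1: wrote 4B at 0x2a = 3f5fab73
  after D2: wrote 2B at 0x25 = 99cc
query mem[0x12]=0xab, mem[0x2d]=0x73, mem[0x2b]=0x5f, mem[0x27]=0xff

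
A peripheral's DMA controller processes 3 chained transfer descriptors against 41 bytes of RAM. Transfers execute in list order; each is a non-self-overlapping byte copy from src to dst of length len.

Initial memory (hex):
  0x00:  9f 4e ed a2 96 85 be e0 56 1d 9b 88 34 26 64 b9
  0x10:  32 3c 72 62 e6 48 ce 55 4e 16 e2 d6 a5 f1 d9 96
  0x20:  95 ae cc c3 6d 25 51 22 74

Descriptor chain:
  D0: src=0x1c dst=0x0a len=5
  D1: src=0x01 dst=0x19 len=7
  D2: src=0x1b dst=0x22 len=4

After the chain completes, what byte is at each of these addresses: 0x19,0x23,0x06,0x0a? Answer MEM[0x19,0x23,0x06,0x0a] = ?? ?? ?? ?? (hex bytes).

MEM[0x19,0x23,0x06,0x0a] = 4e 96 be a5

[0] 0x1c->0x0a len=5 : a5 f1 d9 96 95
[1] 0x01->0x19 len=7 : 4e ed a2 96 85 be e0
[2] 0x1b->0x22 len=4 : a2 96 85 be
query mem[0x19]=0x4e, mem[0x23]=0x96, mem[0x06]=0xbe, mem[0x0a]=0xa5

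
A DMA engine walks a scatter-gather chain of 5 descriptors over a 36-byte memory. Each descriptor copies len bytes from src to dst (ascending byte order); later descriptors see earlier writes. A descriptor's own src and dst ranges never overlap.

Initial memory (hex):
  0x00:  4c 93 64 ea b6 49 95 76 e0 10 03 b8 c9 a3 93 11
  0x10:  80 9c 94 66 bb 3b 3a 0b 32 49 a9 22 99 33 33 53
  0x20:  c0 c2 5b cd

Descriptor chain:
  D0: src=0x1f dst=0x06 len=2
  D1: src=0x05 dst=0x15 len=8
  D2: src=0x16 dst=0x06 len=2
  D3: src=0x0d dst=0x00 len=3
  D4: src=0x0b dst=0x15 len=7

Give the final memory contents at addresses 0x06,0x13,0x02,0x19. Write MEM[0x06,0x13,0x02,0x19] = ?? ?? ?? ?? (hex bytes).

  after D0: wrote 2B at 0x06 = 53c0
  after D1: wrote 8B at 0x15 = 4953c0e01003b8c9
  after D2: wrote 2B at 0x06 = 53c0
  after D3: wrote 3B at 0x00 = a39311
  after D4: wrote 7B at 0x15 = b8c9a39311809c
query mem[0x06]=0x53, mem[0x13]=0x66, mem[0x02]=0x11, mem[0x19]=0x11

MEM[0x06,0x13,0x02,0x19] = 53 66 11 11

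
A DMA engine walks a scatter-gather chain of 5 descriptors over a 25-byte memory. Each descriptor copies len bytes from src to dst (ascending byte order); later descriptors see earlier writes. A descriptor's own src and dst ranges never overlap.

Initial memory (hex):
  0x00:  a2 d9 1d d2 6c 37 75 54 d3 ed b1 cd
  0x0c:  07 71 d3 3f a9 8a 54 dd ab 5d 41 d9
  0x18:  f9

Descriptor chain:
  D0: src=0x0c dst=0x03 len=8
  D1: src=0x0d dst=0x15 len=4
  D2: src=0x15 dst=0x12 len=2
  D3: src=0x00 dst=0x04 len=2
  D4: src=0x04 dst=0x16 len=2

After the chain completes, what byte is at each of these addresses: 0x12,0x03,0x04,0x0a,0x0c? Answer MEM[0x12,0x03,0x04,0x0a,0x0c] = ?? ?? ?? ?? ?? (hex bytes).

MEM[0x12,0x03,0x04,0x0a,0x0c] = 71 07 a2 dd 07

#0 dst[0x03+8] := {0x07,0x71,0xd3,0x3f,0xa9,0x8a,0x54,0xdd}
#1 dst[0x15+4] := {0x71,0xd3,0x3f,0xa9}
#2 dst[0x12+2] := {0x71,0xd3}
#3 dst[0x04+2] := {0xa2,0xd9}
#4 dst[0x16+2] := {0xa2,0xd9}
query mem[0x12]=0x71, mem[0x03]=0x07, mem[0x04]=0xa2, mem[0x0a]=0xdd, mem[0x0c]=0x07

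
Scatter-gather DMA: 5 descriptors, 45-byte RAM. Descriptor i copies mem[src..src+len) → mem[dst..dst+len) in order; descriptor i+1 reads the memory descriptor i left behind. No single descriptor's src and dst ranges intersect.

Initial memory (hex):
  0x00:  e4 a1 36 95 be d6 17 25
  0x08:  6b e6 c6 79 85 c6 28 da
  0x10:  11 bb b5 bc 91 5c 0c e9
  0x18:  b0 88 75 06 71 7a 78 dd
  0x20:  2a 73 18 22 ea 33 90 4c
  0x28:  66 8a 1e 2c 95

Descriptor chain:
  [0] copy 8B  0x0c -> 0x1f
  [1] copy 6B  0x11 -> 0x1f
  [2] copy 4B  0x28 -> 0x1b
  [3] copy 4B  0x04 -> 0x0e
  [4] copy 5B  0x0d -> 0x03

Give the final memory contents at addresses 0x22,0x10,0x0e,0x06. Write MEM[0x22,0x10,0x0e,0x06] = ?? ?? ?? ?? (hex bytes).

D0: mem[0x1f..0x26] <- [85 c6 28 da 11 bb b5 bc]
D1: mem[0x1f..0x24] <- [bb b5 bc 91 5c 0c]
D2: mem[0x1b..0x1e] <- [66 8a 1e 2c]
D3: mem[0x0e..0x11] <- [be d6 17 25]
D4: mem[0x03..0x07] <- [c6 be d6 17 25]
query mem[0x22]=0x91, mem[0x10]=0x17, mem[0x0e]=0xbe, mem[0x06]=0x17

MEM[0x22,0x10,0x0e,0x06] = 91 17 be 17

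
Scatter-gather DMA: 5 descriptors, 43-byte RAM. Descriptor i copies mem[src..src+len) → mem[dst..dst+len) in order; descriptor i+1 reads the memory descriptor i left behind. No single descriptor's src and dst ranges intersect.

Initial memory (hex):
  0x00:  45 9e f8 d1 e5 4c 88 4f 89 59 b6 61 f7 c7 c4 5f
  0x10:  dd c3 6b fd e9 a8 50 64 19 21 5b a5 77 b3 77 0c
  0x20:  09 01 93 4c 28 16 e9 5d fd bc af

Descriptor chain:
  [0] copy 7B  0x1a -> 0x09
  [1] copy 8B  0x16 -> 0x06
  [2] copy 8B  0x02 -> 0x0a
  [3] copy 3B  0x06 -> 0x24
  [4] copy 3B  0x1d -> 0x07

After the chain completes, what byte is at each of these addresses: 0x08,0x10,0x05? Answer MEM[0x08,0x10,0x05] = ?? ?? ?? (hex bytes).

[0] 0x1a->0x09 len=7 : 5b a5 77 b3 77 0c 09
[1] 0x16->0x06 len=8 : 50 64 19 21 5b a5 77 b3
[2] 0x02->0x0a len=8 : f8 d1 e5 4c 50 64 19 21
[3] 0x06->0x24 len=3 : 50 64 19
[4] 0x1d->0x07 len=3 : b3 77 0c
query mem[0x08]=0x77, mem[0x10]=0x19, mem[0x05]=0x4c

MEM[0x08,0x10,0x05] = 77 19 4c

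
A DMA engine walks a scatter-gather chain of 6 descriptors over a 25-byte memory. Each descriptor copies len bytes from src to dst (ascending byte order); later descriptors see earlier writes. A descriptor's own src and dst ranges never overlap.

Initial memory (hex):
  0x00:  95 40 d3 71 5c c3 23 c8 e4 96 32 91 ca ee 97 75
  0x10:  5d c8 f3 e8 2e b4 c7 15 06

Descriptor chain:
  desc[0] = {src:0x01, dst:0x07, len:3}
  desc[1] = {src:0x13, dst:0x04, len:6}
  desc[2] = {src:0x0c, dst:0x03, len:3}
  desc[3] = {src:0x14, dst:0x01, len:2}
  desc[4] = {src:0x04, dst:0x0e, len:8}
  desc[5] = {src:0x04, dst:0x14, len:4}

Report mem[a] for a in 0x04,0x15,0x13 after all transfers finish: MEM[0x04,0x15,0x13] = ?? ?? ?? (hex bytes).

MEM[0x04,0x15,0x13] = ee 97 06

D0: mem[0x07..0x09] <- [40 d3 71]
D1: mem[0x04..0x09] <- [e8 2e b4 c7 15 06]
D2: mem[0x03..0x05] <- [ca ee 97]
D3: mem[0x01..0x02] <- [2e b4]
D4: mem[0x0e..0x15] <- [ee 97 b4 c7 15 06 32 91]
D5: mem[0x14..0x17] <- [ee 97 b4 c7]
query mem[0x04]=0xee, mem[0x15]=0x97, mem[0x13]=0x06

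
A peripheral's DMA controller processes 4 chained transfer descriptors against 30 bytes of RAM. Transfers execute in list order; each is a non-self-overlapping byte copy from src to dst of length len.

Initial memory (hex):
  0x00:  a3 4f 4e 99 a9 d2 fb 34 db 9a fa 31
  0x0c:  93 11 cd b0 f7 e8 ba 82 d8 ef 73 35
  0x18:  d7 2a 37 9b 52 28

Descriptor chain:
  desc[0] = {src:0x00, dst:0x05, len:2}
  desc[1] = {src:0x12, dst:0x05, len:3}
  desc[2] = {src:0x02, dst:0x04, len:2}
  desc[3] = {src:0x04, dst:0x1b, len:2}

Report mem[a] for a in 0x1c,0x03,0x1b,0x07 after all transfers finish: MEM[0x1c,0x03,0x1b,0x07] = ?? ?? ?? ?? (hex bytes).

#0 dst[0x05+2] := {0xa3,0x4f}
#1 dst[0x05+3] := {0xba,0x82,0xd8}
#2 dst[0x04+2] := {0x4e,0x99}
#3 dst[0x1b+2] := {0x4e,0x99}
query mem[0x1c]=0x99, mem[0x03]=0x99, mem[0x1b]=0x4e, mem[0x07]=0xd8

MEM[0x1c,0x03,0x1b,0x07] = 99 99 4e d8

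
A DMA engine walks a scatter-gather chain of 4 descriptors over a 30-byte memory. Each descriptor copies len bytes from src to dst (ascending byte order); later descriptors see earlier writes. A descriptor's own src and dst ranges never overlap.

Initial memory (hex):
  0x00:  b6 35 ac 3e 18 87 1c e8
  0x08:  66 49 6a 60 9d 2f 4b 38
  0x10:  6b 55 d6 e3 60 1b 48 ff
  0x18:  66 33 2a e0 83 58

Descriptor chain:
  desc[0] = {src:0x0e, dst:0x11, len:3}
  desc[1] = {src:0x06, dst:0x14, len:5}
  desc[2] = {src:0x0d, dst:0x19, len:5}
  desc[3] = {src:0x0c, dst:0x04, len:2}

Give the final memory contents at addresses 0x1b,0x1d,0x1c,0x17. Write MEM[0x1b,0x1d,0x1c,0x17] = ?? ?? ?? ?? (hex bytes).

MEM[0x1b,0x1d,0x1c,0x17] = 38 4b 6b 49

D0: mem[0x11..0x13] <- [4b 38 6b]
D1: mem[0x14..0x18] <- [1c e8 66 49 6a]
D2: mem[0x19..0x1d] <- [2f 4b 38 6b 4b]
D3: mem[0x04..0x05] <- [9d 2f]
query mem[0x1b]=0x38, mem[0x1d]=0x4b, mem[0x1c]=0x6b, mem[0x17]=0x49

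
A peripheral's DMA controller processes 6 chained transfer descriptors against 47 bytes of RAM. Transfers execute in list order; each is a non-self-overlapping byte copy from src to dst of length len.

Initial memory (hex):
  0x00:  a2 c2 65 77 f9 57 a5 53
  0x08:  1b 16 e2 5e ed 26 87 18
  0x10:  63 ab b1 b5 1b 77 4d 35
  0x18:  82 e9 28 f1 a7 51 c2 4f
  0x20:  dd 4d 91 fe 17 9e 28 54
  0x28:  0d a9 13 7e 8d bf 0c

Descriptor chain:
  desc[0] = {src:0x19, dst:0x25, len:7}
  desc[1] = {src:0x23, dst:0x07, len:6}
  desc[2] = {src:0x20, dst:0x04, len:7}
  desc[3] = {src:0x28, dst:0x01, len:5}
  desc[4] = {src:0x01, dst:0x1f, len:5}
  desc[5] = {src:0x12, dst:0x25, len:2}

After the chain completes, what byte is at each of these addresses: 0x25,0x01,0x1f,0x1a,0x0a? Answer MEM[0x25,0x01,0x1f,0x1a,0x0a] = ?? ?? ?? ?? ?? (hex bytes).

#0 dst[0x25+7] := {0xe9,0x28,0xf1,0xa7,0x51,0xc2,0x4f}
#1 dst[0x07+6] := {0xfe,0x17,0xe9,0x28,0xf1,0xa7}
#2 dst[0x04+7] := {0xdd,0x4d,0x91,0xfe,0x17,0xe9,0x28}
#3 dst[0x01+5] := {0xa7,0x51,0xc2,0x4f,0x8d}
#4 dst[0x1f+5] := {0xa7,0x51,0xc2,0x4f,0x8d}
#5 dst[0x25+2] := {0xb1,0xb5}
query mem[0x25]=0xb1, mem[0x01]=0xa7, mem[0x1f]=0xa7, mem[0x1a]=0x28, mem[0x0a]=0x28

MEM[0x25,0x01,0x1f,0x1a,0x0a] = b1 a7 a7 28 28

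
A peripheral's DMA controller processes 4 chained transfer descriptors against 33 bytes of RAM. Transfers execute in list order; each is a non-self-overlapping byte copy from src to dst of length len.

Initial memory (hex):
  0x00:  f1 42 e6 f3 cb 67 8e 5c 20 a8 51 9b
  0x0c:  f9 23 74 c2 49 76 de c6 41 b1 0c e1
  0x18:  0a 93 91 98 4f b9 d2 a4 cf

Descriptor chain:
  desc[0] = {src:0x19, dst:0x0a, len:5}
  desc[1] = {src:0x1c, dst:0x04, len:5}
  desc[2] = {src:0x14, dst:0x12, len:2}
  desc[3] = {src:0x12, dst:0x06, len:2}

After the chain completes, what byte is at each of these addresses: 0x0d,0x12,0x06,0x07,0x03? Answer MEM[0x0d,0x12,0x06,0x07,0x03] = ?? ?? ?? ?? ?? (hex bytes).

MEM[0x0d,0x12,0x06,0x07,0x03] = 4f 41 41 b1 f3

#0 dst[0x0a+5] := {0x93,0x91,0x98,0x4f,0xb9}
#1 dst[0x04+5] := {0x4f,0xb9,0xd2,0xa4,0xcf}
#2 dst[0x12+2] := {0x41,0xb1}
#3 dst[0x06+2] := {0x41,0xb1}
query mem[0x0d]=0x4f, mem[0x12]=0x41, mem[0x06]=0x41, mem[0x07]=0xb1, mem[0x03]=0xf3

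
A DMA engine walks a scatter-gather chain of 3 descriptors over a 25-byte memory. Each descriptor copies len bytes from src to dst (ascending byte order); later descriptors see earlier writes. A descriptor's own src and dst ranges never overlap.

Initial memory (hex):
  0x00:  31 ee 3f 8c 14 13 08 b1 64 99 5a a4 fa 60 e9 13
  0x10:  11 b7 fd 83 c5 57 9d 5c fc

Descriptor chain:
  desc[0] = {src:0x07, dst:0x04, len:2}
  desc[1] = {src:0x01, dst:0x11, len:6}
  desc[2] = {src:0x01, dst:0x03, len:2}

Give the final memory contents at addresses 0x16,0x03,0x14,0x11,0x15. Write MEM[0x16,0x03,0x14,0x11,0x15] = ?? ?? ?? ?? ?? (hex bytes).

MEM[0x16,0x03,0x14,0x11,0x15] = 08 ee b1 ee 64

  after D0: wrote 2B at 0x04 = b164
  after D1: wrote 6B at 0x11 = ee3f8cb16408
  after D2: wrote 2B at 0x03 = ee3f
query mem[0x16]=0x08, mem[0x03]=0xee, mem[0x14]=0xb1, mem[0x11]=0xee, mem[0x15]=0x64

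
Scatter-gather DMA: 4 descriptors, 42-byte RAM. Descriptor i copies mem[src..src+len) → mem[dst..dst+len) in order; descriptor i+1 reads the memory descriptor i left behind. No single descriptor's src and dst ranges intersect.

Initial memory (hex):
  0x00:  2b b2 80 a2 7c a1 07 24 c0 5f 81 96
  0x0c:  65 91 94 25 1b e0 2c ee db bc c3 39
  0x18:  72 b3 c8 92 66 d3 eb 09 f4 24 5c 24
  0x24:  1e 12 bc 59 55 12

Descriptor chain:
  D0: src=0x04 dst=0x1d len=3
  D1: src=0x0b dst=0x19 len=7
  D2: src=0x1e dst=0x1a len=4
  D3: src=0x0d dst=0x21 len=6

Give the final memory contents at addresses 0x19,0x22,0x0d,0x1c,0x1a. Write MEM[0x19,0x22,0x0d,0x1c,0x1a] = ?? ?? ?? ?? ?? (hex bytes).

[0] 0x04->0x1d len=3 : 7c a1 07
[1] 0x0b->0x19 len=7 : 96 65 91 94 25 1b e0
[2] 0x1e->0x1a len=4 : 1b e0 f4 24
[3] 0x0d->0x21 len=6 : 91 94 25 1b e0 2c
query mem[0x19]=0x96, mem[0x22]=0x94, mem[0x0d]=0x91, mem[0x1c]=0xf4, mem[0x1a]=0x1b

MEM[0x19,0x22,0x0d,0x1c,0x1a] = 96 94 91 f4 1b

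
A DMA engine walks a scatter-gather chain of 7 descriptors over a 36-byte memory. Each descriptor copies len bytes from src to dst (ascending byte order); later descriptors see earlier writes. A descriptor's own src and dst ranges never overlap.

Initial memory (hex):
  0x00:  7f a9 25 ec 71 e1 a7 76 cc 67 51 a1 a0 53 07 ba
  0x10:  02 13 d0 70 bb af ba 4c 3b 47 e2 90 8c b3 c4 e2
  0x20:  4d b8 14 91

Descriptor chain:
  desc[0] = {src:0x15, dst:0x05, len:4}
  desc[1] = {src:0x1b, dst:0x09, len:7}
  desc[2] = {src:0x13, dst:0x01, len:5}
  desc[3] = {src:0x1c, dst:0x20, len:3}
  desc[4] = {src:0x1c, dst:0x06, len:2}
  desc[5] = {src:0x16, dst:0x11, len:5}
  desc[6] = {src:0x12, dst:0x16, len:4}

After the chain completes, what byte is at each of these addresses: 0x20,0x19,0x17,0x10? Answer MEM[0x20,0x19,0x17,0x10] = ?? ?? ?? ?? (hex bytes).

#0 dst[0x05+4] := {0xaf,0xba,0x4c,0x3b}
#1 dst[0x09+7] := {0x90,0x8c,0xb3,0xc4,0xe2,0x4d,0xb8}
#2 dst[0x01+5] := {0x70,0xbb,0xaf,0xba,0x4c}
#3 dst[0x20+3] := {0x8c,0xb3,0xc4}
#4 dst[0x06+2] := {0x8c,0xb3}
#5 dst[0x11+5] := {0xba,0x4c,0x3b,0x47,0xe2}
#6 dst[0x16+4] := {0x4c,0x3b,0x47,0xe2}
query mem[0x20]=0x8c, mem[0x19]=0xe2, mem[0x17]=0x3b, mem[0x10]=0x02

MEM[0x20,0x19,0x17,0x10] = 8c e2 3b 02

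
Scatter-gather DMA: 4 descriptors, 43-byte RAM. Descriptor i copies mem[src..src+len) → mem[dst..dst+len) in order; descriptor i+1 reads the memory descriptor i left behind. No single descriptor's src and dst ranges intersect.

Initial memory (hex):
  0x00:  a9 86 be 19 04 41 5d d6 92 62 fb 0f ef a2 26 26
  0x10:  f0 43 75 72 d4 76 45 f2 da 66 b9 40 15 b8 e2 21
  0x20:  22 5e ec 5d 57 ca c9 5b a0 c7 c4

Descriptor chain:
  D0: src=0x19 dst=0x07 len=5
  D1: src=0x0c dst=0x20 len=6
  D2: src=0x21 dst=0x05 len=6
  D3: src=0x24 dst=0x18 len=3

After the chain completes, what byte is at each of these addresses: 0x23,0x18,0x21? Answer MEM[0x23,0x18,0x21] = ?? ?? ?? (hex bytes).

MEM[0x23,0x18,0x21] = 26 f0 a2

  after D0: wrote 5B at 0x07 = 66b94015b8
  after D1: wrote 6B at 0x20 = efa22626f043
  after D2: wrote 6B at 0x05 = a22626f043c9
  after D3: wrote 3B at 0x18 = f043c9
query mem[0x23]=0x26, mem[0x18]=0xf0, mem[0x21]=0xa2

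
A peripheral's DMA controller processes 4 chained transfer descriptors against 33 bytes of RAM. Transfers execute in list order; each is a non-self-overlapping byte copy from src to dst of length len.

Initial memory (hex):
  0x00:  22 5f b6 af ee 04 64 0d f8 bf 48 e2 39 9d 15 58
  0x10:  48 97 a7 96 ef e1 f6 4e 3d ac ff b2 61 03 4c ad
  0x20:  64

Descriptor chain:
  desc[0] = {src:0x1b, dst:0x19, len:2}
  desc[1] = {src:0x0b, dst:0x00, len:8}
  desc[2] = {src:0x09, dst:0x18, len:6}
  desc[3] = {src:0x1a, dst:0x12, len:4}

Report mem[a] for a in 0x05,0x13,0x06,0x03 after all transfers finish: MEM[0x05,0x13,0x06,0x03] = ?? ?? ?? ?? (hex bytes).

D0: mem[0x19..0x1a] <- [b2 61]
D1: mem[0x00..0x07] <- [e2 39 9d 15 58 48 97 a7]
D2: mem[0x18..0x1d] <- [bf 48 e2 39 9d 15]
D3: mem[0x12..0x15] <- [e2 39 9d 15]
query mem[0x05]=0x48, mem[0x13]=0x39, mem[0x06]=0x97, mem[0x03]=0x15

MEM[0x05,0x13,0x06,0x03] = 48 39 97 15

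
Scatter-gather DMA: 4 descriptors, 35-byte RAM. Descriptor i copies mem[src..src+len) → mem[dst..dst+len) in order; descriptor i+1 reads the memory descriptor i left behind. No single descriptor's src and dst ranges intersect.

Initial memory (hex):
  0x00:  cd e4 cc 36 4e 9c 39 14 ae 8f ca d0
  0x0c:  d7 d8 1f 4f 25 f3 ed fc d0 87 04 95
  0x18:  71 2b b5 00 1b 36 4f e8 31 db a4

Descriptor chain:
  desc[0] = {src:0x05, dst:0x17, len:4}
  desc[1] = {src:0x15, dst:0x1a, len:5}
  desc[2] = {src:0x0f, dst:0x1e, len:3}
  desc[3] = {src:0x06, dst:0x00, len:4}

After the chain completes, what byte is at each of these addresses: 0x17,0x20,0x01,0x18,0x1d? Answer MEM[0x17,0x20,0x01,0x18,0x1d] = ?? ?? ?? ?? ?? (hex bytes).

[0] 0x05->0x17 len=4 : 9c 39 14 ae
[1] 0x15->0x1a len=5 : 87 04 9c 39 14
[2] 0x0f->0x1e len=3 : 4f 25 f3
[3] 0x06->0x00 len=4 : 39 14 ae 8f
query mem[0x17]=0x9c, mem[0x20]=0xf3, mem[0x01]=0x14, mem[0x18]=0x39, mem[0x1d]=0x39

MEM[0x17,0x20,0x01,0x18,0x1d] = 9c f3 14 39 39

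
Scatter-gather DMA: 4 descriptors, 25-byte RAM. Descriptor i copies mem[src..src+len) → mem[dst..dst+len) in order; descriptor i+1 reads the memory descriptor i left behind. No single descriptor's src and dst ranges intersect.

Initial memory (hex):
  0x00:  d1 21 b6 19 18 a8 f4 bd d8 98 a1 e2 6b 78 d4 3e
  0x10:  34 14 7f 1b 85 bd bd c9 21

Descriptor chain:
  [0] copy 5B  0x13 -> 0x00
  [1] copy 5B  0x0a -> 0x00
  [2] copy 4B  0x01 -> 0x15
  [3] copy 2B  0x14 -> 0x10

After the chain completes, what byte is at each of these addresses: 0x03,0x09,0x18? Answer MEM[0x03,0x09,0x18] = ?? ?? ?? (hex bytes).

  after D0: wrote 5B at 0x00 = 1b85bdbdc9
  after D1: wrote 5B at 0x00 = a1e26b78d4
  after D2: wrote 4B at 0x15 = e26b78d4
  after D3: wrote 2B at 0x10 = 85e2
query mem[0x03]=0x78, mem[0x09]=0x98, mem[0x18]=0xd4

MEM[0x03,0x09,0x18] = 78 98 d4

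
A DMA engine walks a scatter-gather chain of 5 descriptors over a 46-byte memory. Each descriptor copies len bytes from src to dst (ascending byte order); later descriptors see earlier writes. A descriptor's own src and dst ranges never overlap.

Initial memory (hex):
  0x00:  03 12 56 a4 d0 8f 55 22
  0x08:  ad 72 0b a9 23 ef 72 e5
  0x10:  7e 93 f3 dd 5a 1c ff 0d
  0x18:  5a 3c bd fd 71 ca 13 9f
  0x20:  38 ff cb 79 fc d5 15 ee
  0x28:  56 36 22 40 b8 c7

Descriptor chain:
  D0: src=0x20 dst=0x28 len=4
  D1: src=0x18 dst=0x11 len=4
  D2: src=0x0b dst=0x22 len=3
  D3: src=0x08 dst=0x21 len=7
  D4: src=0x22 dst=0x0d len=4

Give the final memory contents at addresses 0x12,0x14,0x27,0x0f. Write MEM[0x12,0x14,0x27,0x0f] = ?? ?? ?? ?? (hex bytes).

MEM[0x12,0x14,0x27,0x0f] = 3c fd 72 a9

  after D0: wrote 4B at 0x28 = 38ffcb79
  after D1: wrote 4B at 0x11 = 5a3cbdfd
  after D2: wrote 3B at 0x22 = a923ef
  after D3: wrote 7B at 0x21 = ad720ba923ef72
  after D4: wrote 4B at 0x0d = 720ba923
query mem[0x12]=0x3c, mem[0x14]=0xfd, mem[0x27]=0x72, mem[0x0f]=0xa9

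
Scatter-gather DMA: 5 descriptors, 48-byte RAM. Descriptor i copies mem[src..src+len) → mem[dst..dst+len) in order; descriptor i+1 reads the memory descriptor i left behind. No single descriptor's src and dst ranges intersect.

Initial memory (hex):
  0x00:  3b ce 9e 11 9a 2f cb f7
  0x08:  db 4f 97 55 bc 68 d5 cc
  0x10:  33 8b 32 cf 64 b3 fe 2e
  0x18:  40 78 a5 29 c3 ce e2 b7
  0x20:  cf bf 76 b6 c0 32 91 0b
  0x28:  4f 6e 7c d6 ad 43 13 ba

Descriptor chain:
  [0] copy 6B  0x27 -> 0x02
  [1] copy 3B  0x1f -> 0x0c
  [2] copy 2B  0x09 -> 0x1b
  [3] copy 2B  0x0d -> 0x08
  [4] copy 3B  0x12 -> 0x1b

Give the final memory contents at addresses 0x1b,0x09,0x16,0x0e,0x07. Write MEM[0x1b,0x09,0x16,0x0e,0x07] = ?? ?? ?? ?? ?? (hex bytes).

MEM[0x1b,0x09,0x16,0x0e,0x07] = 32 bf fe bf ad

  after D0: wrote 6B at 0x02 = 0b4f6e7cd6ad
  after D1: wrote 3B at 0x0c = b7cfbf
  after D2: wrote 2B at 0x1b = 4f97
  after D3: wrote 2B at 0x08 = cfbf
  after D4: wrote 3B at 0x1b = 32cf64
query mem[0x1b]=0x32, mem[0x09]=0xbf, mem[0x16]=0xfe, mem[0x0e]=0xbf, mem[0x07]=0xad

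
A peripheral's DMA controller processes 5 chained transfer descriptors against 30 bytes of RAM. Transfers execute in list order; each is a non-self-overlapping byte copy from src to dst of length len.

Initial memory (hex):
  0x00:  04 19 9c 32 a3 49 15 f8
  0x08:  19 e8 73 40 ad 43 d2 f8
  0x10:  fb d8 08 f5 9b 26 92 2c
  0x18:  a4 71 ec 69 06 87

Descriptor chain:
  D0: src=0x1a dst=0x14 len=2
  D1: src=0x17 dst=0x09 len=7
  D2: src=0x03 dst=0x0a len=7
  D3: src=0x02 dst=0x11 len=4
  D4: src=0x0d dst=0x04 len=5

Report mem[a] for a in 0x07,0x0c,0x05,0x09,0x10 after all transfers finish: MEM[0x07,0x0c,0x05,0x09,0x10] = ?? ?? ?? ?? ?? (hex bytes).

MEM[0x07,0x0c,0x05,0x09,0x10] = 2c 49 f8 2c 2c

  after D0: wrote 2B at 0x14 = ec69
  after D1: wrote 7B at 0x09 = 2ca471ec690687
  after D2: wrote 7B at 0x0a = 32a34915f8192c
  after D3: wrote 4B at 0x11 = 9c32a349
  after D4: wrote 5B at 0x04 = 15f8192c9c
query mem[0x07]=0x2c, mem[0x0c]=0x49, mem[0x05]=0xf8, mem[0x09]=0x2c, mem[0x10]=0x2c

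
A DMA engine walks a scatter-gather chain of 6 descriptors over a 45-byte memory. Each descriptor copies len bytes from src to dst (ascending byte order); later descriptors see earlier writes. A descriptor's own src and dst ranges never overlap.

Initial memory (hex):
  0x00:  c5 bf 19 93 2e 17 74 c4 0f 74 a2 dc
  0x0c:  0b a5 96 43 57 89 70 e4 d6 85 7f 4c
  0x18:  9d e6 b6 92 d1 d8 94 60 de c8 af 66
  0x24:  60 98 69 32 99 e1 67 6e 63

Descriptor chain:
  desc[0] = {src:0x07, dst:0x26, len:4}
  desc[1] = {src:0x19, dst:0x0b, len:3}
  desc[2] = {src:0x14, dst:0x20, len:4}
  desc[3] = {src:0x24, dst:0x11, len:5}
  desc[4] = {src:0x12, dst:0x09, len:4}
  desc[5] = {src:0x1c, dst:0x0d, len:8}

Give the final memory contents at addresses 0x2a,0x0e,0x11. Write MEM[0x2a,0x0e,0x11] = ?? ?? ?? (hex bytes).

D0: mem[0x26..0x29] <- [c4 0f 74 a2]
D1: mem[0x0b..0x0d] <- [e6 b6 92]
D2: mem[0x20..0x23] <- [d6 85 7f 4c]
D3: mem[0x11..0x15] <- [60 98 c4 0f 74]
D4: mem[0x09..0x0c] <- [98 c4 0f 74]
D5: mem[0x0d..0x14] <- [d1 d8 94 60 d6 85 7f 4c]
query mem[0x2a]=0x67, mem[0x0e]=0xd8, mem[0x11]=0xd6

MEM[0x2a,0x0e,0x11] = 67 d8 d6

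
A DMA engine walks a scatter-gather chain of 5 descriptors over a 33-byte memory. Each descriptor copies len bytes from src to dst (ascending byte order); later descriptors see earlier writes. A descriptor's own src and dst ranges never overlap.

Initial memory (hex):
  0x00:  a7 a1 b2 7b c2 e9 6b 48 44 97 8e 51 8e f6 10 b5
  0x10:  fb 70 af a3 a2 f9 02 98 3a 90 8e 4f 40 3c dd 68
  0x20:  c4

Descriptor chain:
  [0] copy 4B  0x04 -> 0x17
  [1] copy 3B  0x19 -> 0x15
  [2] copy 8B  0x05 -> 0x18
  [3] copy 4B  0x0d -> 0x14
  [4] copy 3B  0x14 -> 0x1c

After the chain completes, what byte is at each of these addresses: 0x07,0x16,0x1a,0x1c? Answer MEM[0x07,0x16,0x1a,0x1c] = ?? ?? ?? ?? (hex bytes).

#0 dst[0x17+4] := {0xc2,0xe9,0x6b,0x48}
#1 dst[0x15+3] := {0x6b,0x48,0x4f}
#2 dst[0x18+8] := {0xe9,0x6b,0x48,0x44,0x97,0x8e,0x51,0x8e}
#3 dst[0x14+4] := {0xf6,0x10,0xb5,0xfb}
#4 dst[0x1c+3] := {0xf6,0x10,0xb5}
query mem[0x07]=0x48, mem[0x16]=0xb5, mem[0x1a]=0x48, mem[0x1c]=0xf6

MEM[0x07,0x16,0x1a,0x1c] = 48 b5 48 f6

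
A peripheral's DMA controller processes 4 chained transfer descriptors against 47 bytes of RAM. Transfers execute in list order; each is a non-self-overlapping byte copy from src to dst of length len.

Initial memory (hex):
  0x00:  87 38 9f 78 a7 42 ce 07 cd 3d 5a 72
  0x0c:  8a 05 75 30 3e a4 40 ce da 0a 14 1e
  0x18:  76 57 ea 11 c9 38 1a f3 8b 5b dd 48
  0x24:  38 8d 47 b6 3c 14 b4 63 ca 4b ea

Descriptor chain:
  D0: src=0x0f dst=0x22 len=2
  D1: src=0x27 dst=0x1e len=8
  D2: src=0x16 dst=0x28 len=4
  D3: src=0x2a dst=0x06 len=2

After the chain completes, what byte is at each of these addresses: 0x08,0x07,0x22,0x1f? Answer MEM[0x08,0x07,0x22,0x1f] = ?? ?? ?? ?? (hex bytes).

MEM[0x08,0x07,0x22,0x1f] = cd 57 63 3c

D0: mem[0x22..0x23] <- [30 3e]
D1: mem[0x1e..0x25] <- [b6 3c 14 b4 63 ca 4b ea]
D2: mem[0x28..0x2b] <- [14 1e 76 57]
D3: mem[0x06..0x07] <- [76 57]
query mem[0x08]=0xcd, mem[0x07]=0x57, mem[0x22]=0x63, mem[0x1f]=0x3c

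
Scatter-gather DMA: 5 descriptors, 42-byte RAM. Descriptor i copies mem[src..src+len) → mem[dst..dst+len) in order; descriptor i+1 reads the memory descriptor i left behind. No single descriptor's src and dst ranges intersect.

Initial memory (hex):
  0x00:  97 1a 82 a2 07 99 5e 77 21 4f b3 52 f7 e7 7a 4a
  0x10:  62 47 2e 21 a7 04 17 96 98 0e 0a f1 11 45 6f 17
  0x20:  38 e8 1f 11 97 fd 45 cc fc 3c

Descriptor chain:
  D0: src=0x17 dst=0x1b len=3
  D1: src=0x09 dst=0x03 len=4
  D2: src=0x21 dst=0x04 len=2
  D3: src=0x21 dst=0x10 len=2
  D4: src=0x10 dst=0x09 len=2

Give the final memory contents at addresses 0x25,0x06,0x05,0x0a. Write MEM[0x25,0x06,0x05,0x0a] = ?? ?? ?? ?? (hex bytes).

MEM[0x25,0x06,0x05,0x0a] = fd f7 1f 1f

  after D0: wrote 3B at 0x1b = 96980e
  after D1: wrote 4B at 0x03 = 4fb352f7
  after D2: wrote 2B at 0x04 = e81f
  after D3: wrote 2B at 0x10 = e81f
  after D4: wrote 2B at 0x09 = e81f
query mem[0x25]=0xfd, mem[0x06]=0xf7, mem[0x05]=0x1f, mem[0x0a]=0x1f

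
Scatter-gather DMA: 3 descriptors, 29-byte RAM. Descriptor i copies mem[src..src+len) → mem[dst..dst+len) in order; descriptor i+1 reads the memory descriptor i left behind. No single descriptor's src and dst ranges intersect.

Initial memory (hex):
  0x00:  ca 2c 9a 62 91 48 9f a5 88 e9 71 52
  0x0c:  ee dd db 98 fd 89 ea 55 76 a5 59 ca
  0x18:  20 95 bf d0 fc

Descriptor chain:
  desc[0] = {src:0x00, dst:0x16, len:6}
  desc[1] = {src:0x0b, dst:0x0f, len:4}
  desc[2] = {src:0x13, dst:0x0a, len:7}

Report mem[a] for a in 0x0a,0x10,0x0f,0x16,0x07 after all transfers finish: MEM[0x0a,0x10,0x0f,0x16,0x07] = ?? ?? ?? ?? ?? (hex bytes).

#0 dst[0x16+6] := {0xca,0x2c,0x9a,0x62,0x91,0x48}
#1 dst[0x0f+4] := {0x52,0xee,0xdd,0xdb}
#2 dst[0x0a+7] := {0x55,0x76,0xa5,0xca,0x2c,0x9a,0x62}
query mem[0x0a]=0x55, mem[0x10]=0x62, mem[0x0f]=0x9a, mem[0x16]=0xca, mem[0x07]=0xa5

MEM[0x0a,0x10,0x0f,0x16,0x07] = 55 62 9a ca a5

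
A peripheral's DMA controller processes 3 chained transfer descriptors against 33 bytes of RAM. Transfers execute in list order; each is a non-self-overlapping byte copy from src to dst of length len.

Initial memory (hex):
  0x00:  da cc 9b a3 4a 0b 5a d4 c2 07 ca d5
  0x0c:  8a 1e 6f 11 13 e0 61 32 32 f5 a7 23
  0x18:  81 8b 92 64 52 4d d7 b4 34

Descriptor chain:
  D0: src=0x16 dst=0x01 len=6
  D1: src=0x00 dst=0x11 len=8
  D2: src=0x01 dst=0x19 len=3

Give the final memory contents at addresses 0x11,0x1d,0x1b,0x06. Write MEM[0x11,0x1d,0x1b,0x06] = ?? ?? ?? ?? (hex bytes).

MEM[0x11,0x1d,0x1b,0x06] = da 4d 81 64

  after D0: wrote 6B at 0x01 = a723818b9264
  after D1: wrote 8B at 0x11 = daa723818b9264d4
  after D2: wrote 3B at 0x19 = a72381
query mem[0x11]=0xda, mem[0x1d]=0x4d, mem[0x1b]=0x81, mem[0x06]=0x64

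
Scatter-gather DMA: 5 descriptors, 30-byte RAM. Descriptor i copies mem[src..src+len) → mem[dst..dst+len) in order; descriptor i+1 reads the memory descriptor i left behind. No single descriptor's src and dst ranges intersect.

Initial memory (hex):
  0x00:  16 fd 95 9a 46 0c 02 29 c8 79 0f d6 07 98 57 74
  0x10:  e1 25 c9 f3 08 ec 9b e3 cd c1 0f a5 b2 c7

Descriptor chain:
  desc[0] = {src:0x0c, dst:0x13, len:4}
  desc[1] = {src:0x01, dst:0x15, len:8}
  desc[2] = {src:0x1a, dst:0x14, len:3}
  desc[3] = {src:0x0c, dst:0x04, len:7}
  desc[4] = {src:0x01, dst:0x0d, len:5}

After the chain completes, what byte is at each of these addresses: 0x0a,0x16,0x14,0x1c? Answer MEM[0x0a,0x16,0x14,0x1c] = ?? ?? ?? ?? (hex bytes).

MEM[0x0a,0x16,0x14,0x1c] = c9 c8 02 c8

[0] 0x0c->0x13 len=4 : 07 98 57 74
[1] 0x01->0x15 len=8 : fd 95 9a 46 0c 02 29 c8
[2] 0x1a->0x14 len=3 : 02 29 c8
[3] 0x0c->0x04 len=7 : 07 98 57 74 e1 25 c9
[4] 0x01->0x0d len=5 : fd 95 9a 07 98
query mem[0x0a]=0xc9, mem[0x16]=0xc8, mem[0x14]=0x02, mem[0x1c]=0xc8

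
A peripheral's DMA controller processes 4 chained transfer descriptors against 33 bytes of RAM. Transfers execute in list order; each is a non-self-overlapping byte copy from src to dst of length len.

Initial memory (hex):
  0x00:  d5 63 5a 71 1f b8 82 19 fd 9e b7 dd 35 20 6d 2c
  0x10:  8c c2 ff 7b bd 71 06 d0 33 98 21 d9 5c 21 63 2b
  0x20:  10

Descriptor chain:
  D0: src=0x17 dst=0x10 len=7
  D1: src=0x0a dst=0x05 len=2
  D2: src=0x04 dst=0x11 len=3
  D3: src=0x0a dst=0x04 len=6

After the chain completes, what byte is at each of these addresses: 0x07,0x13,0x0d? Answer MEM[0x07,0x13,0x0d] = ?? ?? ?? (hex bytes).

D0: mem[0x10..0x16] <- [d0 33 98 21 d9 5c 21]
D1: mem[0x05..0x06] <- [b7 dd]
D2: mem[0x11..0x13] <- [1f b7 dd]
D3: mem[0x04..0x09] <- [b7 dd 35 20 6d 2c]
query mem[0x07]=0x20, mem[0x13]=0xdd, mem[0x0d]=0x20

MEM[0x07,0x13,0x0d] = 20 dd 20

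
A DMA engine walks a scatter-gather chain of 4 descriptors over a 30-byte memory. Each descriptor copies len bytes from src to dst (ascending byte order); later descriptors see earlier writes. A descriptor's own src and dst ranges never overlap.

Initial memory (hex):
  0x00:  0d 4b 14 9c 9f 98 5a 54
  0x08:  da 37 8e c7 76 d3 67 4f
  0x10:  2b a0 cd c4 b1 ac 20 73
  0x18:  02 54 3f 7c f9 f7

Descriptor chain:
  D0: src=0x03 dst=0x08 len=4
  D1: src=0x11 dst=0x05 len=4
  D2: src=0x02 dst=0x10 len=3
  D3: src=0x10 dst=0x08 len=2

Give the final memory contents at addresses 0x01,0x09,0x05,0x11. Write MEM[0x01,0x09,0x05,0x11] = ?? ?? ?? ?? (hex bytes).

#0 dst[0x08+4] := {0x9c,0x9f,0x98,0x5a}
#1 dst[0x05+4] := {0xa0,0xcd,0xc4,0xb1}
#2 dst[0x10+3] := {0x14,0x9c,0x9f}
#3 dst[0x08+2] := {0x14,0x9c}
query mem[0x01]=0x4b, mem[0x09]=0x9c, mem[0x05]=0xa0, mem[0x11]=0x9c

MEM[0x01,0x09,0x05,0x11] = 4b 9c a0 9c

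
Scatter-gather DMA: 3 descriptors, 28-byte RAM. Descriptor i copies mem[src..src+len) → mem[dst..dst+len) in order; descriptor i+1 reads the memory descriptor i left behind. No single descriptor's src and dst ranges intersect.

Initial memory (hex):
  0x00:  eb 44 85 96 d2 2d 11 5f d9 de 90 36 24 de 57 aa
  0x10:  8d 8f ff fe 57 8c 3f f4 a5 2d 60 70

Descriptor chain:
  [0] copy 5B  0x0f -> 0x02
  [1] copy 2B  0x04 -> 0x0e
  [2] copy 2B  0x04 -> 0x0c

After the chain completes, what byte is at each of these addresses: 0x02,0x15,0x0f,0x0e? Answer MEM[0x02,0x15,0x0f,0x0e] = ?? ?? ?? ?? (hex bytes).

  after D0: wrote 5B at 0x02 = aa8d8ffffe
  after D1: wrote 2B at 0x0e = 8fff
  after D2: wrote 2B at 0x0c = 8fff
query mem[0x02]=0xaa, mem[0x15]=0x8c, mem[0x0f]=0xff, mem[0x0e]=0x8f

MEM[0x02,0x15,0x0f,0x0e] = aa 8c ff 8f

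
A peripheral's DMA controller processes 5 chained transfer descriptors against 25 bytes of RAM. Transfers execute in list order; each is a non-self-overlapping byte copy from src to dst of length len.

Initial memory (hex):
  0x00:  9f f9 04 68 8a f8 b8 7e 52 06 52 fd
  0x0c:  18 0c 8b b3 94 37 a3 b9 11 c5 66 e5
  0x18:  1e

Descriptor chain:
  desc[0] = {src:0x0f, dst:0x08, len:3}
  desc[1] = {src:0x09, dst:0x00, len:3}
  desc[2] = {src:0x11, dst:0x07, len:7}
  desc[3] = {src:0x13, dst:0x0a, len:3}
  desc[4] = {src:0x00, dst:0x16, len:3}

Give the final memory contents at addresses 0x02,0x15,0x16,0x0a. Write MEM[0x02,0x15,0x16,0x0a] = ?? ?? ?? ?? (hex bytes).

MEM[0x02,0x15,0x16,0x0a] = fd c5 94 b9

[0] 0x0f->0x08 len=3 : b3 94 37
[1] 0x09->0x00 len=3 : 94 37 fd
[2] 0x11->0x07 len=7 : 37 a3 b9 11 c5 66 e5
[3] 0x13->0x0a len=3 : b9 11 c5
[4] 0x00->0x16 len=3 : 94 37 fd
query mem[0x02]=0xfd, mem[0x15]=0xc5, mem[0x16]=0x94, mem[0x0a]=0xb9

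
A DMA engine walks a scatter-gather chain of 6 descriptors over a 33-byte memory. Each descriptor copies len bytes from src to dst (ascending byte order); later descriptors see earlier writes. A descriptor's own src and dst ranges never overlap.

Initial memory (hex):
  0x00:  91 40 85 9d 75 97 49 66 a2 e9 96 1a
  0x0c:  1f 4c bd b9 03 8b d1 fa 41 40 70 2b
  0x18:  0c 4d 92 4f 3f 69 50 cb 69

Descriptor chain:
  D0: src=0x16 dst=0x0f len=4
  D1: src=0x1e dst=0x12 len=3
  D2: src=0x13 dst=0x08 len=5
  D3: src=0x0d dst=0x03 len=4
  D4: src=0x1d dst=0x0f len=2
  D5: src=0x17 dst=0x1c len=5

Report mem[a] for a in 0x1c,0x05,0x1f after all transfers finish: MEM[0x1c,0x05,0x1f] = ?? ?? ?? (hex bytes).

  after D0: wrote 4B at 0x0f = 702b0c4d
  after D1: wrote 3B at 0x12 = 50cb69
  after D2: wrote 5B at 0x08 = cb6940702b
  after D3: wrote 4B at 0x03 = 4cbd702b
  after D4: wrote 2B at 0x0f = 6950
  after D5: wrote 5B at 0x1c = 2b0c4d924f
query mem[0x1c]=0x2b, mem[0x05]=0x70, mem[0x1f]=0x92

MEM[0x1c,0x05,0x1f] = 2b 70 92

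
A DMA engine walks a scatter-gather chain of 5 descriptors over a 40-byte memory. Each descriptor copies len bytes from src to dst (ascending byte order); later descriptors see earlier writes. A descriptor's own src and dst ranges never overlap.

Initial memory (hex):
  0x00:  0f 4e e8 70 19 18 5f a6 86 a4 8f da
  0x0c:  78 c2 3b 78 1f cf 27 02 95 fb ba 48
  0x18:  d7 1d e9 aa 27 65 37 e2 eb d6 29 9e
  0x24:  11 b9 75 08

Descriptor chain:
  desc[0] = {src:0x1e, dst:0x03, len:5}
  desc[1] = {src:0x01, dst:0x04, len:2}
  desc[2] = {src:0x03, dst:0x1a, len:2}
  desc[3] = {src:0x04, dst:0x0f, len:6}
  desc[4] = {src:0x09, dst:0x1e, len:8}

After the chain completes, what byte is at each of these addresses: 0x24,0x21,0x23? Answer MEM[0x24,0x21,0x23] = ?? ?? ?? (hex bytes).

MEM[0x24,0x21,0x23] = 4e 78 3b

[0] 0x1e->0x03 len=5 : 37 e2 eb d6 29
[1] 0x01->0x04 len=2 : 4e e8
[2] 0x03->0x1a len=2 : 37 4e
[3] 0x04->0x0f len=6 : 4e e8 d6 29 86 a4
[4] 0x09->0x1e len=8 : a4 8f da 78 c2 3b 4e e8
query mem[0x24]=0x4e, mem[0x21]=0x78, mem[0x23]=0x3b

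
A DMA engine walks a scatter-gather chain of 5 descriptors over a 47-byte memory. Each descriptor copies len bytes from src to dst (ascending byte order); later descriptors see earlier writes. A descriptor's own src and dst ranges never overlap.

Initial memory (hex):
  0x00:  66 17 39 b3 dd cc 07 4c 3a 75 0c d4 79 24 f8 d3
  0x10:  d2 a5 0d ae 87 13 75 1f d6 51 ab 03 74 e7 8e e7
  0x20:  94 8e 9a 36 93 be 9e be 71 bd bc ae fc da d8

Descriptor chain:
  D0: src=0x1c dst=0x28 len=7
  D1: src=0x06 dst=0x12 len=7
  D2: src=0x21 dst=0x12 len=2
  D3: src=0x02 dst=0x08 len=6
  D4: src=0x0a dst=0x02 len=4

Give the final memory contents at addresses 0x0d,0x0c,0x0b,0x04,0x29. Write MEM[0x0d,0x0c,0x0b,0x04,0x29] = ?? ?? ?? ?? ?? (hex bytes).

D0: mem[0x28..0x2e] <- [74 e7 8e e7 94 8e 9a]
D1: mem[0x12..0x18] <- [07 4c 3a 75 0c d4 79]
D2: mem[0x12..0x13] <- [8e 9a]
D3: mem[0x08..0x0d] <- [39 b3 dd cc 07 4c]
D4: mem[0x02..0x05] <- [dd cc 07 4c]
query mem[0x0d]=0x4c, mem[0x0c]=0x07, mem[0x0b]=0xcc, mem[0x04]=0x07, mem[0x29]=0xe7

MEM[0x0d,0x0c,0x0b,0x04,0x29] = 4c 07 cc 07 e7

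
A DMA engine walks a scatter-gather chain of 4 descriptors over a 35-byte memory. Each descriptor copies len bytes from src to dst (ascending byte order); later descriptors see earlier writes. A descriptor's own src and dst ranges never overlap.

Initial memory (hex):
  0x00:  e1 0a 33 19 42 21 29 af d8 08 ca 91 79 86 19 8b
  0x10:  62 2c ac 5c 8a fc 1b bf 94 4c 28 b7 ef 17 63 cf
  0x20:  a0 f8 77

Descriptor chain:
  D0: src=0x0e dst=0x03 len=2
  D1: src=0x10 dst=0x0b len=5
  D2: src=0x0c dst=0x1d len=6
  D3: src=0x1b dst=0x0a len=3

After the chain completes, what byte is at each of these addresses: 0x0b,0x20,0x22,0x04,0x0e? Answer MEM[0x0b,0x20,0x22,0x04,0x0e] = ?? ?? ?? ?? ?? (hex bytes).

MEM[0x0b,0x20,0x22,0x04,0x0e] = ef 8a 2c 8b 5c

D0: mem[0x03..0x04] <- [19 8b]
D1: mem[0x0b..0x0f] <- [62 2c ac 5c 8a]
D2: mem[0x1d..0x22] <- [2c ac 5c 8a 62 2c]
D3: mem[0x0a..0x0c] <- [b7 ef 2c]
query mem[0x0b]=0xef, mem[0x20]=0x8a, mem[0x22]=0x2c, mem[0x04]=0x8b, mem[0x0e]=0x5c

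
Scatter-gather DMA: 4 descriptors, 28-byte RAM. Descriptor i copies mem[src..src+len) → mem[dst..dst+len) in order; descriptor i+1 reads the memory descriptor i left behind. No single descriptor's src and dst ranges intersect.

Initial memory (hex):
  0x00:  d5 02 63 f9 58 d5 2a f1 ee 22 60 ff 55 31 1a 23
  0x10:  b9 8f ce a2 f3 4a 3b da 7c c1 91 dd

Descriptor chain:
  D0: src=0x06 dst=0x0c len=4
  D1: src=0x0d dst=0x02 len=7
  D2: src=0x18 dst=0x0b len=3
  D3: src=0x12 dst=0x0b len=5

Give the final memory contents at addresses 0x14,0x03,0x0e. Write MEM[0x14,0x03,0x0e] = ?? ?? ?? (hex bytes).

MEM[0x14,0x03,0x0e] = f3 ee 4a

D0: mem[0x0c..0x0f] <- [2a f1 ee 22]
D1: mem[0x02..0x08] <- [f1 ee 22 b9 8f ce a2]
D2: mem[0x0b..0x0d] <- [7c c1 91]
D3: mem[0x0b..0x0f] <- [ce a2 f3 4a 3b]
query mem[0x14]=0xf3, mem[0x03]=0xee, mem[0x0e]=0x4a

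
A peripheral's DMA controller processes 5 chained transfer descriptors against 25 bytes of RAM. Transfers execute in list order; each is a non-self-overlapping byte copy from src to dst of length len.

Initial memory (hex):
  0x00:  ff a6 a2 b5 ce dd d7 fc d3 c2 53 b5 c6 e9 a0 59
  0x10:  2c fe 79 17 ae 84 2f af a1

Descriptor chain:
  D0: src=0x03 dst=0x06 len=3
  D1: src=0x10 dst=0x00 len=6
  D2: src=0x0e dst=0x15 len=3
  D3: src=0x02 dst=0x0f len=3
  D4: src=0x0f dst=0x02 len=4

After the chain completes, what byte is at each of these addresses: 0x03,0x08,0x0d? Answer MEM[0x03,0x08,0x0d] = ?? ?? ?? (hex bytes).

MEM[0x03,0x08,0x0d] = 17 dd e9

D0: mem[0x06..0x08] <- [b5 ce dd]
D1: mem[0x00..0x05] <- [2c fe 79 17 ae 84]
D2: mem[0x15..0x17] <- [a0 59 2c]
D3: mem[0x0f..0x11] <- [79 17 ae]
D4: mem[0x02..0x05] <- [79 17 ae 79]
query mem[0x03]=0x17, mem[0x08]=0xdd, mem[0x0d]=0xe9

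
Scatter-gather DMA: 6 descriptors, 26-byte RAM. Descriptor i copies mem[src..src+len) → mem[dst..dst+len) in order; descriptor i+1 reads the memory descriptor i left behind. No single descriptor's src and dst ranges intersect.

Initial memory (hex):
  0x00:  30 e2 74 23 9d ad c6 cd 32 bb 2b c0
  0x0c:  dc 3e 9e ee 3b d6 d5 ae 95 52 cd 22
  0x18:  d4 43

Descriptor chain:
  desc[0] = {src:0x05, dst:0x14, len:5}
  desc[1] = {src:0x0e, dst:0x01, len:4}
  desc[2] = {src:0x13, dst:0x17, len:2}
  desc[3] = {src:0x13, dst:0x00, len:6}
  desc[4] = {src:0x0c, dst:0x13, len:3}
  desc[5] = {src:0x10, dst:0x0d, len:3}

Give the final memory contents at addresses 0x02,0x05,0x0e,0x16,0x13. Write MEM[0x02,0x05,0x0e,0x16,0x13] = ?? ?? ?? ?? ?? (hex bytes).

D0: mem[0x14..0x18] <- [ad c6 cd 32 bb]
D1: mem[0x01..0x04] <- [9e ee 3b d6]
D2: mem[0x17..0x18] <- [ae ad]
D3: mem[0x00..0x05] <- [ae ad c6 cd ae ad]
D4: mem[0x13..0x15] <- [dc 3e 9e]
D5: mem[0x0d..0x0f] <- [3b d6 d5]
query mem[0x02]=0xc6, mem[0x05]=0xad, mem[0x0e]=0xd6, mem[0x16]=0xcd, mem[0x13]=0xdc

MEM[0x02,0x05,0x0e,0x16,0x13] = c6 ad d6 cd dc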